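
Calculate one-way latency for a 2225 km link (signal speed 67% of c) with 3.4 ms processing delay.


Speed = 0.67 * 3e5 km/s = 201000 km/s
Propagation delay = 2225 / 201000 = 0.0111 s = 11.0697 ms
Processing delay = 3.4 ms
Total one-way latency = 14.4697 ms


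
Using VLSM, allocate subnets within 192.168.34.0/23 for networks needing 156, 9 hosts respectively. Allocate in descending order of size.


156 hosts -> /24 (254 usable): 192.168.34.0/24
9 hosts -> /28 (14 usable): 192.168.35.0/28
Allocation: 192.168.34.0/24 (156 hosts, 254 usable); 192.168.35.0/28 (9 hosts, 14 usable)


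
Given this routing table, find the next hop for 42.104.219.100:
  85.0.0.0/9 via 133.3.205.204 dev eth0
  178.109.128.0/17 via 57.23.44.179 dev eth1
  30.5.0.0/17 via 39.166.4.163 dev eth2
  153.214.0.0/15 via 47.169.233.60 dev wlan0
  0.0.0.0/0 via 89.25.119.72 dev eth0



Longest prefix match for 42.104.219.100:
  /9 85.0.0.0: no
  /17 178.109.128.0: no
  /17 30.5.0.0: no
  /15 153.214.0.0: no
  /0 0.0.0.0: MATCH
Selected: next-hop 89.25.119.72 via eth0 (matched /0)


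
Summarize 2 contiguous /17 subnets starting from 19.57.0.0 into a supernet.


Original prefix: /17
Number of subnets: 2 = 2^1
New prefix = 17 - 1 = 16
Supernet: 19.57.0.0/16


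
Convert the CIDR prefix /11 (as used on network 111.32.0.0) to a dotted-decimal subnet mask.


/11 means 11 network bits, 21 host bits
Binary: 11111111111000000000000000000000
Mask: 255.224.0.0


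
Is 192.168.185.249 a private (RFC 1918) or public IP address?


RFC 1918 private ranges:
  10.0.0.0/8 (10.0.0.0 - 10.255.255.255)
  172.16.0.0/12 (172.16.0.0 - 172.31.255.255)
  192.168.0.0/16 (192.168.0.0 - 192.168.255.255)
Private (in 192.168.0.0/16)


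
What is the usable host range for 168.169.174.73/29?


Network: 168.169.174.72
Broadcast: 168.169.174.79
First usable = network + 1
Last usable = broadcast - 1
Range: 168.169.174.73 to 168.169.174.78


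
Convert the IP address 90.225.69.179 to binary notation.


90 = 01011010
225 = 11100001
69 = 01000101
179 = 10110011
Binary: 01011010.11100001.01000101.10110011


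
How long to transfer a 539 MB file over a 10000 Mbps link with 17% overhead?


Effective throughput = 10000 * (1 - 17/100) = 8300 Mbps
File size in Mb = 539 * 8 = 4312 Mb
Time = 4312 / 8300
Time = 0.5195 seconds


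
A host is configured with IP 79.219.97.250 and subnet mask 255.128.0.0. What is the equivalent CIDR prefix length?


Binary: 11111111.10000000.00000000.00000000
Count leading 1s
Prefix: /9


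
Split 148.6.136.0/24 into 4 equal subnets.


New prefix = 24 + 2 = 26
Each subnet has 64 addresses
  148.6.136.0/26
  148.6.136.64/26
  148.6.136.128/26
  148.6.136.192/26
Subnets: 148.6.136.0/26, 148.6.136.64/26, 148.6.136.128/26, 148.6.136.192/26


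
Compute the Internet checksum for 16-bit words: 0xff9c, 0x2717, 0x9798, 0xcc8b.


Sum all words (with carry folding):
+ 0xff9c = 0xff9c
+ 0x2717 = 0x26b4
+ 0x9798 = 0xbe4c
+ 0xcc8b = 0x8ad8
One's complement: ~0x8ad8
Checksum = 0x7527


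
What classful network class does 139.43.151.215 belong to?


First octet: 139
Binary: 10001011
10xxxxxx -> Class B (128-191)
Class B, default mask 255.255.0.0 (/16)


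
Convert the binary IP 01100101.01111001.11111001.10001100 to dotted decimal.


01100101 = 101
01111001 = 121
11111001 = 249
10001100 = 140
IP: 101.121.249.140


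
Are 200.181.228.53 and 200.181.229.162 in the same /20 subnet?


Mask: 255.255.240.0
200.181.228.53 AND mask = 200.181.224.0
200.181.229.162 AND mask = 200.181.224.0
Yes, same subnet (200.181.224.0)


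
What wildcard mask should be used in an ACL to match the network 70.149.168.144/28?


Subnet mask: 255.255.255.240
Wildcard = 255.255.255.255 - subnet mask
255 - 255 = 0
255 - 255 = 0
255 - 255 = 0
255 - 240 = 15
Wildcard: 0.0.0.15


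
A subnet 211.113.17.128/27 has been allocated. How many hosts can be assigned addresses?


Host bits = 32 - 27 = 5
Total addresses = 2^5 = 32
Usable = total - 2 (network and broadcast)
Usable hosts: 30


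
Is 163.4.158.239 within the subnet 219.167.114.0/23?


Subnet network: 219.167.114.0
Test IP AND mask: 163.4.158.0
No, 163.4.158.239 is not in 219.167.114.0/23


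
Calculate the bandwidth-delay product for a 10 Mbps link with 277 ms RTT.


BDP = bandwidth * RTT
= 10 Mbps * 277 ms
= 10 * 1e6 * 277 / 1000 bits
= 2770000 bits
= 346250 bytes
= 338.1348 KB
BDP = 2770000 bits (346250 bytes)


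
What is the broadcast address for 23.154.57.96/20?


Network: 23.154.48.0/20
Host bits = 12
Set all host bits to 1:
Broadcast: 23.154.63.255


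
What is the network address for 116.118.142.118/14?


IP:   01110100.01110110.10001110.01110110
Mask: 11111111.11111100.00000000.00000000
AND operation:
Net:  01110100.01110100.00000000.00000000
Network: 116.116.0.0/14


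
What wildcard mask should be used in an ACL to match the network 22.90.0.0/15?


Subnet mask: 255.254.0.0
Wildcard = 255.255.255.255 - subnet mask
255 - 255 = 0
255 - 254 = 1
255 - 0 = 255
255 - 0 = 255
Wildcard: 0.1.255.255


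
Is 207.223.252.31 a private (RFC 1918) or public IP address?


RFC 1918 private ranges:
  10.0.0.0/8 (10.0.0.0 - 10.255.255.255)
  172.16.0.0/12 (172.16.0.0 - 172.31.255.255)
  192.168.0.0/16 (192.168.0.0 - 192.168.255.255)
Public (not in any RFC 1918 range)


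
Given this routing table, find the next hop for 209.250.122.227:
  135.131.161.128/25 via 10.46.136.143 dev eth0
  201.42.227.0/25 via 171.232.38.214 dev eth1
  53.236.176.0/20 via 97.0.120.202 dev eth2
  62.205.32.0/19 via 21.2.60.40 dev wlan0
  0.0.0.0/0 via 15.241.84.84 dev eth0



Longest prefix match for 209.250.122.227:
  /25 135.131.161.128: no
  /25 201.42.227.0: no
  /20 53.236.176.0: no
  /19 62.205.32.0: no
  /0 0.0.0.0: MATCH
Selected: next-hop 15.241.84.84 via eth0 (matched /0)


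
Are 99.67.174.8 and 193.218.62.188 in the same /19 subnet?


Mask: 255.255.224.0
99.67.174.8 AND mask = 99.67.160.0
193.218.62.188 AND mask = 193.218.32.0
No, different subnets (99.67.160.0 vs 193.218.32.0)


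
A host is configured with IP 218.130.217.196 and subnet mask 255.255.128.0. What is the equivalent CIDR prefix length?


Binary: 11111111.11111111.10000000.00000000
Count leading 1s
Prefix: /17


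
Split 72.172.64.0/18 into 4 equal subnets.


New prefix = 18 + 2 = 20
Each subnet has 4096 addresses
  72.172.64.0/20
  72.172.80.0/20
  72.172.96.0/20
  72.172.112.0/20
Subnets: 72.172.64.0/20, 72.172.80.0/20, 72.172.96.0/20, 72.172.112.0/20


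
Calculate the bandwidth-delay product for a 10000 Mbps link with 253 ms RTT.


BDP = bandwidth * RTT
= 10000 Mbps * 253 ms
= 10000 * 1e6 * 253 / 1000 bits
= 2530000000 bits
= 316250000 bytes
= 308837.8906 KB
BDP = 2530000000 bits (316250000 bytes)


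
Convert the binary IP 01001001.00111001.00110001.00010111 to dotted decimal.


01001001 = 73
00111001 = 57
00110001 = 49
00010111 = 23
IP: 73.57.49.23


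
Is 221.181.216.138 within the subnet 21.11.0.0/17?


Subnet network: 21.11.0.0
Test IP AND mask: 221.181.128.0
No, 221.181.216.138 is not in 21.11.0.0/17


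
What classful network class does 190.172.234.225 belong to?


First octet: 190
Binary: 10111110
10xxxxxx -> Class B (128-191)
Class B, default mask 255.255.0.0 (/16)


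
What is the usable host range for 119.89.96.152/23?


Network: 119.89.96.0
Broadcast: 119.89.97.255
First usable = network + 1
Last usable = broadcast - 1
Range: 119.89.96.1 to 119.89.97.254


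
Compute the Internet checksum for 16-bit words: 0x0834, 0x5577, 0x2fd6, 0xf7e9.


Sum all words (with carry folding):
+ 0x0834 = 0x0834
+ 0x5577 = 0x5dab
+ 0x2fd6 = 0x8d81
+ 0xf7e9 = 0x856b
One's complement: ~0x856b
Checksum = 0x7a94


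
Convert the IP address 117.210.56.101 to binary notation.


117 = 01110101
210 = 11010010
56 = 00111000
101 = 01100101
Binary: 01110101.11010010.00111000.01100101


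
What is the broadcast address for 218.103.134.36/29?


Network: 218.103.134.32/29
Host bits = 3
Set all host bits to 1:
Broadcast: 218.103.134.39


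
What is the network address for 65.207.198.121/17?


IP:   01000001.11001111.11000110.01111001
Mask: 11111111.11111111.10000000.00000000
AND operation:
Net:  01000001.11001111.10000000.00000000
Network: 65.207.128.0/17


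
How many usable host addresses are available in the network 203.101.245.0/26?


Host bits = 32 - 26 = 6
Total addresses = 2^6 = 64
Usable = total - 2 (network and broadcast)
Usable hosts: 62


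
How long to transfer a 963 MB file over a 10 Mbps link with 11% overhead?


Effective throughput = 10 * (1 - 11/100) = 8.9 Mbps
File size in Mb = 963 * 8 = 7704 Mb
Time = 7704 / 8.9
Time = 865.618 seconds


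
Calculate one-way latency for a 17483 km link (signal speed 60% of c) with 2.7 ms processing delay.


Speed = 0.6 * 3e5 km/s = 180000 km/s
Propagation delay = 17483 / 180000 = 0.0971 s = 97.1278 ms
Processing delay = 2.7 ms
Total one-way latency = 99.8278 ms


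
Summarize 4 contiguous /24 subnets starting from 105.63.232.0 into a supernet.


Original prefix: /24
Number of subnets: 4 = 2^2
New prefix = 24 - 2 = 22
Supernet: 105.63.232.0/22


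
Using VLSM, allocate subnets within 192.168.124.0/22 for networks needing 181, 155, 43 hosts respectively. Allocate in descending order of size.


181 hosts -> /24 (254 usable): 192.168.124.0/24
155 hosts -> /24 (254 usable): 192.168.125.0/24
43 hosts -> /26 (62 usable): 192.168.126.0/26
Allocation: 192.168.124.0/24 (181 hosts, 254 usable); 192.168.125.0/24 (155 hosts, 254 usable); 192.168.126.0/26 (43 hosts, 62 usable)


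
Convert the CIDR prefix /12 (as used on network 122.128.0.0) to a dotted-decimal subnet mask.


/12 means 12 network bits, 20 host bits
Binary: 11111111111100000000000000000000
Mask: 255.240.0.0


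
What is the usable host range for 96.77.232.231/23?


Network: 96.77.232.0
Broadcast: 96.77.233.255
First usable = network + 1
Last usable = broadcast - 1
Range: 96.77.232.1 to 96.77.233.254


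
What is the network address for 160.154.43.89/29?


IP:   10100000.10011010.00101011.01011001
Mask: 11111111.11111111.11111111.11111000
AND operation:
Net:  10100000.10011010.00101011.01011000
Network: 160.154.43.88/29


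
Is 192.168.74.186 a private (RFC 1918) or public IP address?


RFC 1918 private ranges:
  10.0.0.0/8 (10.0.0.0 - 10.255.255.255)
  172.16.0.0/12 (172.16.0.0 - 172.31.255.255)
  192.168.0.0/16 (192.168.0.0 - 192.168.255.255)
Private (in 192.168.0.0/16)


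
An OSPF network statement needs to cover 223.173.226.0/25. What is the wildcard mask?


Subnet mask: 255.255.255.128
Wildcard = 255.255.255.255 - subnet mask
255 - 255 = 0
255 - 255 = 0
255 - 255 = 0
255 - 128 = 127
Wildcard: 0.0.0.127


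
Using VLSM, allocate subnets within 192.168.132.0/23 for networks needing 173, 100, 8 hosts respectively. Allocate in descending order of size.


173 hosts -> /24 (254 usable): 192.168.132.0/24
100 hosts -> /25 (126 usable): 192.168.133.0/25
8 hosts -> /28 (14 usable): 192.168.133.128/28
Allocation: 192.168.132.0/24 (173 hosts, 254 usable); 192.168.133.0/25 (100 hosts, 126 usable); 192.168.133.128/28 (8 hosts, 14 usable)


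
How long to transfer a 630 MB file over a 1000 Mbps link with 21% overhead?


Effective throughput = 1000 * (1 - 21/100) = 790 Mbps
File size in Mb = 630 * 8 = 5040 Mb
Time = 5040 / 790
Time = 6.3797 seconds


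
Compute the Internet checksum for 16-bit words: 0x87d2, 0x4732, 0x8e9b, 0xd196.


Sum all words (with carry folding):
+ 0x87d2 = 0x87d2
+ 0x4732 = 0xcf04
+ 0x8e9b = 0x5da0
+ 0xd196 = 0x2f37
One's complement: ~0x2f37
Checksum = 0xd0c8


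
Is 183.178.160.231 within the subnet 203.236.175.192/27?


Subnet network: 203.236.175.192
Test IP AND mask: 183.178.160.224
No, 183.178.160.231 is not in 203.236.175.192/27


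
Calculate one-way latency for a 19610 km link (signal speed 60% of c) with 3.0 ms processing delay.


Speed = 0.6 * 3e5 km/s = 180000 km/s
Propagation delay = 19610 / 180000 = 0.1089 s = 108.9444 ms
Processing delay = 3.0 ms
Total one-way latency = 111.9444 ms


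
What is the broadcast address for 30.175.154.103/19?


Network: 30.175.128.0/19
Host bits = 13
Set all host bits to 1:
Broadcast: 30.175.159.255


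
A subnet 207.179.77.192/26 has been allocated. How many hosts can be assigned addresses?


Host bits = 32 - 26 = 6
Total addresses = 2^6 = 64
Usable = total - 2 (network and broadcast)
Usable hosts: 62


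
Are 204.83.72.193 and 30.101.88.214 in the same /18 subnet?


Mask: 255.255.192.0
204.83.72.193 AND mask = 204.83.64.0
30.101.88.214 AND mask = 30.101.64.0
No, different subnets (204.83.64.0 vs 30.101.64.0)


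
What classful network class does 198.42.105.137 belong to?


First octet: 198
Binary: 11000110
110xxxxx -> Class C (192-223)
Class C, default mask 255.255.255.0 (/24)


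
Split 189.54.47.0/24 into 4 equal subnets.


New prefix = 24 + 2 = 26
Each subnet has 64 addresses
  189.54.47.0/26
  189.54.47.64/26
  189.54.47.128/26
  189.54.47.192/26
Subnets: 189.54.47.0/26, 189.54.47.64/26, 189.54.47.128/26, 189.54.47.192/26


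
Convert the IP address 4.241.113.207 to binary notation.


4 = 00000100
241 = 11110001
113 = 01110001
207 = 11001111
Binary: 00000100.11110001.01110001.11001111


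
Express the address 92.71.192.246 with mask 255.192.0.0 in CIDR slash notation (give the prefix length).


Binary: 11111111.11000000.00000000.00000000
Count leading 1s
Prefix: /10


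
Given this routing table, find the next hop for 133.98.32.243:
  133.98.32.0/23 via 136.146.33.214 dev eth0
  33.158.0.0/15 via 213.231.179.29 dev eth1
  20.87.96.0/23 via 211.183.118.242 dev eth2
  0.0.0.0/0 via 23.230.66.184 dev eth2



Longest prefix match for 133.98.32.243:
  /23 133.98.32.0: MATCH
  /15 33.158.0.0: no
  /23 20.87.96.0: no
  /0 0.0.0.0: MATCH
Selected: next-hop 136.146.33.214 via eth0 (matched /23)


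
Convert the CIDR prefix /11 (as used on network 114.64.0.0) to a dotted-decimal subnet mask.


/11 means 11 network bits, 21 host bits
Binary: 11111111111000000000000000000000
Mask: 255.224.0.0


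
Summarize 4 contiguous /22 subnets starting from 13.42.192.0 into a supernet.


Original prefix: /22
Number of subnets: 4 = 2^2
New prefix = 22 - 2 = 20
Supernet: 13.42.192.0/20


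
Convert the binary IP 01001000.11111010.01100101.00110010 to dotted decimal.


01001000 = 72
11111010 = 250
01100101 = 101
00110010 = 50
IP: 72.250.101.50


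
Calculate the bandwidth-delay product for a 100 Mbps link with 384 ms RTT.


BDP = bandwidth * RTT
= 100 Mbps * 384 ms
= 100 * 1e6 * 384 / 1000 bits
= 38400000 bits
= 4800000 bytes
= 4687.5 KB
BDP = 38400000 bits (4800000 bytes)


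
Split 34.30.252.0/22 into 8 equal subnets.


New prefix = 22 + 3 = 25
Each subnet has 128 addresses
  34.30.252.0/25
  34.30.252.128/25
  34.30.253.0/25
  34.30.253.128/25
  34.30.254.0/25
  34.30.254.128/25
  34.30.255.0/25
  34.30.255.128/25
Subnets: 34.30.252.0/25, 34.30.252.128/25, 34.30.253.0/25, 34.30.253.128/25, 34.30.254.0/25, 34.30.254.128/25, 34.30.255.0/25, 34.30.255.128/25


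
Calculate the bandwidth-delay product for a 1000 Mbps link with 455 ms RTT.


BDP = bandwidth * RTT
= 1000 Mbps * 455 ms
= 1000 * 1e6 * 455 / 1000 bits
= 455000000 bits
= 56875000 bytes
= 55541.9922 KB
BDP = 455000000 bits (56875000 bytes)


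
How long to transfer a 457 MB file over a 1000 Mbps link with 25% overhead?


Effective throughput = 1000 * (1 - 25/100) = 750 Mbps
File size in Mb = 457 * 8 = 3656 Mb
Time = 3656 / 750
Time = 4.8747 seconds


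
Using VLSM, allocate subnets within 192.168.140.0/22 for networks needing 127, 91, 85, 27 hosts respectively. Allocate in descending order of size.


127 hosts -> /24 (254 usable): 192.168.140.0/24
91 hosts -> /25 (126 usable): 192.168.141.0/25
85 hosts -> /25 (126 usable): 192.168.141.128/25
27 hosts -> /27 (30 usable): 192.168.142.0/27
Allocation: 192.168.140.0/24 (127 hosts, 254 usable); 192.168.141.0/25 (91 hosts, 126 usable); 192.168.141.128/25 (85 hosts, 126 usable); 192.168.142.0/27 (27 hosts, 30 usable)


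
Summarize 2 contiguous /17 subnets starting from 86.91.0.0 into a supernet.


Original prefix: /17
Number of subnets: 2 = 2^1
New prefix = 17 - 1 = 16
Supernet: 86.91.0.0/16


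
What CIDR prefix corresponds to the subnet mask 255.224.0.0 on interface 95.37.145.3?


Binary: 11111111.11100000.00000000.00000000
Count leading 1s
Prefix: /11


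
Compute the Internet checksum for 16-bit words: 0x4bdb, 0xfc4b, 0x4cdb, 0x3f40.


Sum all words (with carry folding):
+ 0x4bdb = 0x4bdb
+ 0xfc4b = 0x4827
+ 0x4cdb = 0x9502
+ 0x3f40 = 0xd442
One's complement: ~0xd442
Checksum = 0x2bbd


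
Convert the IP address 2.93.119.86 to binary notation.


2 = 00000010
93 = 01011101
119 = 01110111
86 = 01010110
Binary: 00000010.01011101.01110111.01010110


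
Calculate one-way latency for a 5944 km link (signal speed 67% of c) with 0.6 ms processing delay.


Speed = 0.67 * 3e5 km/s = 201000 km/s
Propagation delay = 5944 / 201000 = 0.0296 s = 29.5721 ms
Processing delay = 0.6 ms
Total one-way latency = 30.1721 ms


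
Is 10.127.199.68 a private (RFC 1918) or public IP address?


RFC 1918 private ranges:
  10.0.0.0/8 (10.0.0.0 - 10.255.255.255)
  172.16.0.0/12 (172.16.0.0 - 172.31.255.255)
  192.168.0.0/16 (192.168.0.0 - 192.168.255.255)
Private (in 10.0.0.0/8)


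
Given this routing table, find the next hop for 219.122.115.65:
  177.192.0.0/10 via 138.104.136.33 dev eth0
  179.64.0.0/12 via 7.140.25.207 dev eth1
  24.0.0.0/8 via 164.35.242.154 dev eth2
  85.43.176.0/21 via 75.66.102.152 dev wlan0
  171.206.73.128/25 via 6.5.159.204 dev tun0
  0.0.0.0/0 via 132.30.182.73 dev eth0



Longest prefix match for 219.122.115.65:
  /10 177.192.0.0: no
  /12 179.64.0.0: no
  /8 24.0.0.0: no
  /21 85.43.176.0: no
  /25 171.206.73.128: no
  /0 0.0.0.0: MATCH
Selected: next-hop 132.30.182.73 via eth0 (matched /0)


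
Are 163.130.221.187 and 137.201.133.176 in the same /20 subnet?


Mask: 255.255.240.0
163.130.221.187 AND mask = 163.130.208.0
137.201.133.176 AND mask = 137.201.128.0
No, different subnets (163.130.208.0 vs 137.201.128.0)


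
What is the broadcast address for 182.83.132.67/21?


Network: 182.83.128.0/21
Host bits = 11
Set all host bits to 1:
Broadcast: 182.83.135.255


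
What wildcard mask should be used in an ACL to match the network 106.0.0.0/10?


Subnet mask: 255.192.0.0
Wildcard = 255.255.255.255 - subnet mask
255 - 255 = 0
255 - 192 = 63
255 - 0 = 255
255 - 0 = 255
Wildcard: 0.63.255.255


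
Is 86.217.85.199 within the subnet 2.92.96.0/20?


Subnet network: 2.92.96.0
Test IP AND mask: 86.217.80.0
No, 86.217.85.199 is not in 2.92.96.0/20


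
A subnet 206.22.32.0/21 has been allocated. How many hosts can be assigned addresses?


Host bits = 32 - 21 = 11
Total addresses = 2^11 = 2048
Usable = total - 2 (network and broadcast)
Usable hosts: 2046


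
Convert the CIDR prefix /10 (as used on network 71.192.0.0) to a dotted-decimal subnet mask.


/10 means 10 network bits, 22 host bits
Binary: 11111111110000000000000000000000
Mask: 255.192.0.0


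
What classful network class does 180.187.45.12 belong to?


First octet: 180
Binary: 10110100
10xxxxxx -> Class B (128-191)
Class B, default mask 255.255.0.0 (/16)


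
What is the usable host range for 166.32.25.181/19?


Network: 166.32.0.0
Broadcast: 166.32.31.255
First usable = network + 1
Last usable = broadcast - 1
Range: 166.32.0.1 to 166.32.31.254


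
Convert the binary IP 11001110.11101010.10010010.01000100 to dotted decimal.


11001110 = 206
11101010 = 234
10010010 = 146
01000100 = 68
IP: 206.234.146.68


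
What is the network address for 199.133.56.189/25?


IP:   11000111.10000101.00111000.10111101
Mask: 11111111.11111111.11111111.10000000
AND operation:
Net:  11000111.10000101.00111000.10000000
Network: 199.133.56.128/25


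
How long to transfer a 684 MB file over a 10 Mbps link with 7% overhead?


Effective throughput = 10 * (1 - 7/100) = 9.3 Mbps
File size in Mb = 684 * 8 = 5472 Mb
Time = 5472 / 9.3
Time = 588.3871 seconds


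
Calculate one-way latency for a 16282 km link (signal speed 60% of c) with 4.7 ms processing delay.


Speed = 0.6 * 3e5 km/s = 180000 km/s
Propagation delay = 16282 / 180000 = 0.0905 s = 90.4556 ms
Processing delay = 4.7 ms
Total one-way latency = 95.1556 ms


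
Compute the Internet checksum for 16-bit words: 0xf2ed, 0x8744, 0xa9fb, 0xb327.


Sum all words (with carry folding):
+ 0xf2ed = 0xf2ed
+ 0x8744 = 0x7a32
+ 0xa9fb = 0x242e
+ 0xb327 = 0xd755
One's complement: ~0xd755
Checksum = 0x28aa


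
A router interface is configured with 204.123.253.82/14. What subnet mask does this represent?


/14 means 14 network bits, 18 host bits
Binary: 11111111111111000000000000000000
Mask: 255.252.0.0


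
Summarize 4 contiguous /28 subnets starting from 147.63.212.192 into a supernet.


Original prefix: /28
Number of subnets: 4 = 2^2
New prefix = 28 - 2 = 26
Supernet: 147.63.212.192/26


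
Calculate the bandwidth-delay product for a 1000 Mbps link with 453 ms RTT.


BDP = bandwidth * RTT
= 1000 Mbps * 453 ms
= 1000 * 1e6 * 453 / 1000 bits
= 453000000 bits
= 56625000 bytes
= 55297.8516 KB
BDP = 453000000 bits (56625000 bytes)


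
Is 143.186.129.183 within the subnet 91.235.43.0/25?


Subnet network: 91.235.43.0
Test IP AND mask: 143.186.129.128
No, 143.186.129.183 is not in 91.235.43.0/25


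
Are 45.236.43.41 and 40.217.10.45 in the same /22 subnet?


Mask: 255.255.252.0
45.236.43.41 AND mask = 45.236.40.0
40.217.10.45 AND mask = 40.217.8.0
No, different subnets (45.236.40.0 vs 40.217.8.0)


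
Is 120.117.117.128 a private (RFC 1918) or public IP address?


RFC 1918 private ranges:
  10.0.0.0/8 (10.0.0.0 - 10.255.255.255)
  172.16.0.0/12 (172.16.0.0 - 172.31.255.255)
  192.168.0.0/16 (192.168.0.0 - 192.168.255.255)
Public (not in any RFC 1918 range)


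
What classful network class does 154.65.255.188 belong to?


First octet: 154
Binary: 10011010
10xxxxxx -> Class B (128-191)
Class B, default mask 255.255.0.0 (/16)


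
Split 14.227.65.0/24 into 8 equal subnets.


New prefix = 24 + 3 = 27
Each subnet has 32 addresses
  14.227.65.0/27
  14.227.65.32/27
  14.227.65.64/27
  14.227.65.96/27
  14.227.65.128/27
  14.227.65.160/27
  14.227.65.192/27
  14.227.65.224/27
Subnets: 14.227.65.0/27, 14.227.65.32/27, 14.227.65.64/27, 14.227.65.96/27, 14.227.65.128/27, 14.227.65.160/27, 14.227.65.192/27, 14.227.65.224/27


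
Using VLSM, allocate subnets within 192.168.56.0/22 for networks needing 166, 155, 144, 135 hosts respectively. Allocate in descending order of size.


166 hosts -> /24 (254 usable): 192.168.56.0/24
155 hosts -> /24 (254 usable): 192.168.57.0/24
144 hosts -> /24 (254 usable): 192.168.58.0/24
135 hosts -> /24 (254 usable): 192.168.59.0/24
Allocation: 192.168.56.0/24 (166 hosts, 254 usable); 192.168.57.0/24 (155 hosts, 254 usable); 192.168.58.0/24 (144 hosts, 254 usable); 192.168.59.0/24 (135 hosts, 254 usable)


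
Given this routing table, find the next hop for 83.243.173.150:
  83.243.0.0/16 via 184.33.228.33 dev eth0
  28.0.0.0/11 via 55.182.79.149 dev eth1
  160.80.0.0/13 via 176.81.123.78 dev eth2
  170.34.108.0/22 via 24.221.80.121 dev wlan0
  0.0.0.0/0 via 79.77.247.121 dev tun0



Longest prefix match for 83.243.173.150:
  /16 83.243.0.0: MATCH
  /11 28.0.0.0: no
  /13 160.80.0.0: no
  /22 170.34.108.0: no
  /0 0.0.0.0: MATCH
Selected: next-hop 184.33.228.33 via eth0 (matched /16)


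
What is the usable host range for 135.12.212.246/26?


Network: 135.12.212.192
Broadcast: 135.12.212.255
First usable = network + 1
Last usable = broadcast - 1
Range: 135.12.212.193 to 135.12.212.254


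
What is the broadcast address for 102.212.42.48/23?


Network: 102.212.42.0/23
Host bits = 9
Set all host bits to 1:
Broadcast: 102.212.43.255


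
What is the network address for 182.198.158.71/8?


IP:   10110110.11000110.10011110.01000111
Mask: 11111111.00000000.00000000.00000000
AND operation:
Net:  10110110.00000000.00000000.00000000
Network: 182.0.0.0/8


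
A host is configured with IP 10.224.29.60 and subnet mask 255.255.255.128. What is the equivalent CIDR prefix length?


Binary: 11111111.11111111.11111111.10000000
Count leading 1s
Prefix: /25


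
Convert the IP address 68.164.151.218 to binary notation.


68 = 01000100
164 = 10100100
151 = 10010111
218 = 11011010
Binary: 01000100.10100100.10010111.11011010


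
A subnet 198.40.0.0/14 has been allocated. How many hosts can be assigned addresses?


Host bits = 32 - 14 = 18
Total addresses = 2^18 = 262144
Usable = total - 2 (network and broadcast)
Usable hosts: 262142


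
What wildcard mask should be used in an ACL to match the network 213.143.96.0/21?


Subnet mask: 255.255.248.0
Wildcard = 255.255.255.255 - subnet mask
255 - 255 = 0
255 - 255 = 0
255 - 248 = 7
255 - 0 = 255
Wildcard: 0.0.7.255


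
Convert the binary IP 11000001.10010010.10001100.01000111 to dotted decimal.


11000001 = 193
10010010 = 146
10001100 = 140
01000111 = 71
IP: 193.146.140.71


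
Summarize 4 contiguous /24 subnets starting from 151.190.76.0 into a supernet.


Original prefix: /24
Number of subnets: 4 = 2^2
New prefix = 24 - 2 = 22
Supernet: 151.190.76.0/22


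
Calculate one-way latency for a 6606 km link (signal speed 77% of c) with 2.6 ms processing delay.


Speed = 0.77 * 3e5 km/s = 231000 km/s
Propagation delay = 6606 / 231000 = 0.0286 s = 28.5974 ms
Processing delay = 2.6 ms
Total one-way latency = 31.1974 ms


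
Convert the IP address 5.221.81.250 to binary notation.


5 = 00000101
221 = 11011101
81 = 01010001
250 = 11111010
Binary: 00000101.11011101.01010001.11111010


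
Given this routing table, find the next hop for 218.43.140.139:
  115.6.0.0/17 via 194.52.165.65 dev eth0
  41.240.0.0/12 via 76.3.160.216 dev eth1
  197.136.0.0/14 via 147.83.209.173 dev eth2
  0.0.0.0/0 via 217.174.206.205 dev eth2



Longest prefix match for 218.43.140.139:
  /17 115.6.0.0: no
  /12 41.240.0.0: no
  /14 197.136.0.0: no
  /0 0.0.0.0: MATCH
Selected: next-hop 217.174.206.205 via eth2 (matched /0)


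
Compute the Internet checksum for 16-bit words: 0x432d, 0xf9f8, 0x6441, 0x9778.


Sum all words (with carry folding):
+ 0x432d = 0x432d
+ 0xf9f8 = 0x3d26
+ 0x6441 = 0xa167
+ 0x9778 = 0x38e0
One's complement: ~0x38e0
Checksum = 0xc71f


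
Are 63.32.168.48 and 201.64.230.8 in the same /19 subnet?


Mask: 255.255.224.0
63.32.168.48 AND mask = 63.32.160.0
201.64.230.8 AND mask = 201.64.224.0
No, different subnets (63.32.160.0 vs 201.64.224.0)


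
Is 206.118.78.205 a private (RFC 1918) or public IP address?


RFC 1918 private ranges:
  10.0.0.0/8 (10.0.0.0 - 10.255.255.255)
  172.16.0.0/12 (172.16.0.0 - 172.31.255.255)
  192.168.0.0/16 (192.168.0.0 - 192.168.255.255)
Public (not in any RFC 1918 range)


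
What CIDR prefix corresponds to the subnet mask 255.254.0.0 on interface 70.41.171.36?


Binary: 11111111.11111110.00000000.00000000
Count leading 1s
Prefix: /15


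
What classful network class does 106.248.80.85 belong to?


First octet: 106
Binary: 01101010
0xxxxxxx -> Class A (1-126)
Class A, default mask 255.0.0.0 (/8)


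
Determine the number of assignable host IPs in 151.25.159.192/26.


Host bits = 32 - 26 = 6
Total addresses = 2^6 = 64
Usable = total - 2 (network and broadcast)
Usable hosts: 62


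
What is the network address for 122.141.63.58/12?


IP:   01111010.10001101.00111111.00111010
Mask: 11111111.11110000.00000000.00000000
AND operation:
Net:  01111010.10000000.00000000.00000000
Network: 122.128.0.0/12


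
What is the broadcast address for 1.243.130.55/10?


Network: 1.192.0.0/10
Host bits = 22
Set all host bits to 1:
Broadcast: 1.255.255.255


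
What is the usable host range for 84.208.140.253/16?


Network: 84.208.0.0
Broadcast: 84.208.255.255
First usable = network + 1
Last usable = broadcast - 1
Range: 84.208.0.1 to 84.208.255.254


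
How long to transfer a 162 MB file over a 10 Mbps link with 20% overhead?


Effective throughput = 10 * (1 - 20/100) = 8 Mbps
File size in Mb = 162 * 8 = 1296 Mb
Time = 1296 / 8
Time = 162 seconds


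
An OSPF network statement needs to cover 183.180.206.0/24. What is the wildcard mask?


Subnet mask: 255.255.255.0
Wildcard = 255.255.255.255 - subnet mask
255 - 255 = 0
255 - 255 = 0
255 - 255 = 0
255 - 0 = 255
Wildcard: 0.0.0.255


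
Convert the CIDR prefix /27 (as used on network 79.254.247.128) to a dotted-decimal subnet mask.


/27 means 27 network bits, 5 host bits
Binary: 11111111111111111111111111100000
Mask: 255.255.255.224


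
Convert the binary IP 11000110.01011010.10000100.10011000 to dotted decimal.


11000110 = 198
01011010 = 90
10000100 = 132
10011000 = 152
IP: 198.90.132.152


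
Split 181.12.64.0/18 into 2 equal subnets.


New prefix = 18 + 1 = 19
Each subnet has 8192 addresses
  181.12.64.0/19
  181.12.96.0/19
Subnets: 181.12.64.0/19, 181.12.96.0/19


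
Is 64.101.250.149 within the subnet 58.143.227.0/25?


Subnet network: 58.143.227.0
Test IP AND mask: 64.101.250.128
No, 64.101.250.149 is not in 58.143.227.0/25


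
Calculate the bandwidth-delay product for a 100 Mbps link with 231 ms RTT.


BDP = bandwidth * RTT
= 100 Mbps * 231 ms
= 100 * 1e6 * 231 / 1000 bits
= 23100000 bits
= 2887500 bytes
= 2819.8242 KB
BDP = 23100000 bits (2887500 bytes)


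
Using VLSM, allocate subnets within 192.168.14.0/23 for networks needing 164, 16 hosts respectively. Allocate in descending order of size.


164 hosts -> /24 (254 usable): 192.168.14.0/24
16 hosts -> /27 (30 usable): 192.168.15.0/27
Allocation: 192.168.14.0/24 (164 hosts, 254 usable); 192.168.15.0/27 (16 hosts, 30 usable)


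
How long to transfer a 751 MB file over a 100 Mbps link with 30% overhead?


Effective throughput = 100 * (1 - 30/100) = 70 Mbps
File size in Mb = 751 * 8 = 6008 Mb
Time = 6008 / 70
Time = 85.8286 seconds


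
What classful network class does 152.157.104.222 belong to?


First octet: 152
Binary: 10011000
10xxxxxx -> Class B (128-191)
Class B, default mask 255.255.0.0 (/16)


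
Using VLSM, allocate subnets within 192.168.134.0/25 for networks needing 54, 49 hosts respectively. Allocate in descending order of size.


54 hosts -> /26 (62 usable): 192.168.134.0/26
49 hosts -> /26 (62 usable): 192.168.134.64/26
Allocation: 192.168.134.0/26 (54 hosts, 62 usable); 192.168.134.64/26 (49 hosts, 62 usable)


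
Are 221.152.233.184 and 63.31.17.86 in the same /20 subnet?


Mask: 255.255.240.0
221.152.233.184 AND mask = 221.152.224.0
63.31.17.86 AND mask = 63.31.16.0
No, different subnets (221.152.224.0 vs 63.31.16.0)


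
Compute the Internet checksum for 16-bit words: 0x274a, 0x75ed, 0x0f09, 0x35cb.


Sum all words (with carry folding):
+ 0x274a = 0x274a
+ 0x75ed = 0x9d37
+ 0x0f09 = 0xac40
+ 0x35cb = 0xe20b
One's complement: ~0xe20b
Checksum = 0x1df4


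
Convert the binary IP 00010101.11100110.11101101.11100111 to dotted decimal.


00010101 = 21
11100110 = 230
11101101 = 237
11100111 = 231
IP: 21.230.237.231


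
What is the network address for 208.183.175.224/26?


IP:   11010000.10110111.10101111.11100000
Mask: 11111111.11111111.11111111.11000000
AND operation:
Net:  11010000.10110111.10101111.11000000
Network: 208.183.175.192/26


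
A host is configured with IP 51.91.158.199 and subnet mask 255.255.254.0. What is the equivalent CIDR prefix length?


Binary: 11111111.11111111.11111110.00000000
Count leading 1s
Prefix: /23


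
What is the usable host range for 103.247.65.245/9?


Network: 103.128.0.0
Broadcast: 103.255.255.255
First usable = network + 1
Last usable = broadcast - 1
Range: 103.128.0.1 to 103.255.255.254


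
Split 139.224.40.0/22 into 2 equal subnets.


New prefix = 22 + 1 = 23
Each subnet has 512 addresses
  139.224.40.0/23
  139.224.42.0/23
Subnets: 139.224.40.0/23, 139.224.42.0/23


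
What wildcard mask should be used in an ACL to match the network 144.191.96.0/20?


Subnet mask: 255.255.240.0
Wildcard = 255.255.255.255 - subnet mask
255 - 255 = 0
255 - 255 = 0
255 - 240 = 15
255 - 0 = 255
Wildcard: 0.0.15.255


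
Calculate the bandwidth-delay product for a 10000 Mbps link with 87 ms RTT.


BDP = bandwidth * RTT
= 10000 Mbps * 87 ms
= 10000 * 1e6 * 87 / 1000 bits
= 870000000 bits
= 108750000 bytes
= 106201.1719 KB
BDP = 870000000 bits (108750000 bytes)


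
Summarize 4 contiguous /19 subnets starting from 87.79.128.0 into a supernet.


Original prefix: /19
Number of subnets: 4 = 2^2
New prefix = 19 - 2 = 17
Supernet: 87.79.128.0/17


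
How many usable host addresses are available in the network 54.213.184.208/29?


Host bits = 32 - 29 = 3
Total addresses = 2^3 = 8
Usable = total - 2 (network and broadcast)
Usable hosts: 6


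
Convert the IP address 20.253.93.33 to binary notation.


20 = 00010100
253 = 11111101
93 = 01011101
33 = 00100001
Binary: 00010100.11111101.01011101.00100001


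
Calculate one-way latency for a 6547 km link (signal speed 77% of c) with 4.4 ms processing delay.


Speed = 0.77 * 3e5 km/s = 231000 km/s
Propagation delay = 6547 / 231000 = 0.0283 s = 28.342 ms
Processing delay = 4.4 ms
Total one-way latency = 32.742 ms


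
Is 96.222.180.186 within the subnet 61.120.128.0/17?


Subnet network: 61.120.128.0
Test IP AND mask: 96.222.128.0
No, 96.222.180.186 is not in 61.120.128.0/17


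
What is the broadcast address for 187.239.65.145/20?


Network: 187.239.64.0/20
Host bits = 12
Set all host bits to 1:
Broadcast: 187.239.79.255


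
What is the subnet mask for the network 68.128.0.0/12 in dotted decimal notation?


/12 means 12 network bits, 20 host bits
Binary: 11111111111100000000000000000000
Mask: 255.240.0.0


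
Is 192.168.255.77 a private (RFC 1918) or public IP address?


RFC 1918 private ranges:
  10.0.0.0/8 (10.0.0.0 - 10.255.255.255)
  172.16.0.0/12 (172.16.0.0 - 172.31.255.255)
  192.168.0.0/16 (192.168.0.0 - 192.168.255.255)
Private (in 192.168.0.0/16)


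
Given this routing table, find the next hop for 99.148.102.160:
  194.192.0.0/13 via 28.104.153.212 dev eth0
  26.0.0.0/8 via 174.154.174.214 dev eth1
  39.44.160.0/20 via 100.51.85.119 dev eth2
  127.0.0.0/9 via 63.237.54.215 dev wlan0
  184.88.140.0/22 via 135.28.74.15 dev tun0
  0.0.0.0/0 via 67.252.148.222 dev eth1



Longest prefix match for 99.148.102.160:
  /13 194.192.0.0: no
  /8 26.0.0.0: no
  /20 39.44.160.0: no
  /9 127.0.0.0: no
  /22 184.88.140.0: no
  /0 0.0.0.0: MATCH
Selected: next-hop 67.252.148.222 via eth1 (matched /0)


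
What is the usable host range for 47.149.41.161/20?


Network: 47.149.32.0
Broadcast: 47.149.47.255
First usable = network + 1
Last usable = broadcast - 1
Range: 47.149.32.1 to 47.149.47.254


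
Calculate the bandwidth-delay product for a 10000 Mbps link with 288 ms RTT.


BDP = bandwidth * RTT
= 10000 Mbps * 288 ms
= 10000 * 1e6 * 288 / 1000 bits
= 2880000000 bits
= 360000000 bytes
= 351562.5 KB
BDP = 2880000000 bits (360000000 bytes)


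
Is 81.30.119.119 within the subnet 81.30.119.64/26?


Subnet network: 81.30.119.64
Test IP AND mask: 81.30.119.64
Yes, 81.30.119.119 is in 81.30.119.64/26


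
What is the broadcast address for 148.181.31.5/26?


Network: 148.181.31.0/26
Host bits = 6
Set all host bits to 1:
Broadcast: 148.181.31.63


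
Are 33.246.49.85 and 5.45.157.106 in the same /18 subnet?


Mask: 255.255.192.0
33.246.49.85 AND mask = 33.246.0.0
5.45.157.106 AND mask = 5.45.128.0
No, different subnets (33.246.0.0 vs 5.45.128.0)


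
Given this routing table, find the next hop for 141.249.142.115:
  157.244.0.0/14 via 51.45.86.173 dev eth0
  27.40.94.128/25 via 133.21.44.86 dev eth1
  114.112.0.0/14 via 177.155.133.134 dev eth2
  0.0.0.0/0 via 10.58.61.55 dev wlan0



Longest prefix match for 141.249.142.115:
  /14 157.244.0.0: no
  /25 27.40.94.128: no
  /14 114.112.0.0: no
  /0 0.0.0.0: MATCH
Selected: next-hop 10.58.61.55 via wlan0 (matched /0)


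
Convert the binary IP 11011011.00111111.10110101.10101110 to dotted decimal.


11011011 = 219
00111111 = 63
10110101 = 181
10101110 = 174
IP: 219.63.181.174


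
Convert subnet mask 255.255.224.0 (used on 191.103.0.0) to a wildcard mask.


Subnet mask: 255.255.224.0
Wildcard = 255.255.255.255 - subnet mask
255 - 255 = 0
255 - 255 = 0
255 - 224 = 31
255 - 0 = 255
Wildcard: 0.0.31.255


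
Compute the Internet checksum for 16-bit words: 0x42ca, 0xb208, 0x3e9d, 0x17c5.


Sum all words (with carry folding):
+ 0x42ca = 0x42ca
+ 0xb208 = 0xf4d2
+ 0x3e9d = 0x3370
+ 0x17c5 = 0x4b35
One's complement: ~0x4b35
Checksum = 0xb4ca


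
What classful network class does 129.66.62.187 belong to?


First octet: 129
Binary: 10000001
10xxxxxx -> Class B (128-191)
Class B, default mask 255.255.0.0 (/16)


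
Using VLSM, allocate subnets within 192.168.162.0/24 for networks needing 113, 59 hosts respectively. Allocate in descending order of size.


113 hosts -> /25 (126 usable): 192.168.162.0/25
59 hosts -> /26 (62 usable): 192.168.162.128/26
Allocation: 192.168.162.0/25 (113 hosts, 126 usable); 192.168.162.128/26 (59 hosts, 62 usable)


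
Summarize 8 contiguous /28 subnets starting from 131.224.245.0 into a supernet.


Original prefix: /28
Number of subnets: 8 = 2^3
New prefix = 28 - 3 = 25
Supernet: 131.224.245.0/25


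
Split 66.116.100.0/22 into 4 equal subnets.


New prefix = 22 + 2 = 24
Each subnet has 256 addresses
  66.116.100.0/24
  66.116.101.0/24
  66.116.102.0/24
  66.116.103.0/24
Subnets: 66.116.100.0/24, 66.116.101.0/24, 66.116.102.0/24, 66.116.103.0/24


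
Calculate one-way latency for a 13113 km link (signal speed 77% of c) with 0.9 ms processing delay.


Speed = 0.77 * 3e5 km/s = 231000 km/s
Propagation delay = 13113 / 231000 = 0.0568 s = 56.7662 ms
Processing delay = 0.9 ms
Total one-way latency = 57.6662 ms


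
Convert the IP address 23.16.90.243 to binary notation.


23 = 00010111
16 = 00010000
90 = 01011010
243 = 11110011
Binary: 00010111.00010000.01011010.11110011


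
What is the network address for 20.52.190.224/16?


IP:   00010100.00110100.10111110.11100000
Mask: 11111111.11111111.00000000.00000000
AND operation:
Net:  00010100.00110100.00000000.00000000
Network: 20.52.0.0/16


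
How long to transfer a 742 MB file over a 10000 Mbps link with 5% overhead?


Effective throughput = 10000 * (1 - 5/100) = 9500 Mbps
File size in Mb = 742 * 8 = 5936 Mb
Time = 5936 / 9500
Time = 0.6248 seconds


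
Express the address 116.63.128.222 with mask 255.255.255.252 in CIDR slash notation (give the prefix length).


Binary: 11111111.11111111.11111111.11111100
Count leading 1s
Prefix: /30


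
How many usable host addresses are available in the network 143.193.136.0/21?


Host bits = 32 - 21 = 11
Total addresses = 2^11 = 2048
Usable = total - 2 (network and broadcast)
Usable hosts: 2046


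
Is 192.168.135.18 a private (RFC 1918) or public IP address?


RFC 1918 private ranges:
  10.0.0.0/8 (10.0.0.0 - 10.255.255.255)
  172.16.0.0/12 (172.16.0.0 - 172.31.255.255)
  192.168.0.0/16 (192.168.0.0 - 192.168.255.255)
Private (in 192.168.0.0/16)


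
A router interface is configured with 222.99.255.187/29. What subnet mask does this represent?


/29 means 29 network bits, 3 host bits
Binary: 11111111111111111111111111111000
Mask: 255.255.255.248


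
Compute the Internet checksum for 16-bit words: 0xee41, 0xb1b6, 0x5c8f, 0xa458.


Sum all words (with carry folding):
+ 0xee41 = 0xee41
+ 0xb1b6 = 0x9ff8
+ 0x5c8f = 0xfc87
+ 0xa458 = 0xa0e0
One's complement: ~0xa0e0
Checksum = 0x5f1f
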